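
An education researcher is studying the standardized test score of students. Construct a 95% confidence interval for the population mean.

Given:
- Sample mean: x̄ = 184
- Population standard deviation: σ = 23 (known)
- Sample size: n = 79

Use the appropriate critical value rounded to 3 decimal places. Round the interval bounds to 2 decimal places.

The population standard deviation σ is known, so use a z-interval (standard normal critical value).

For 95% confidence, z* = 1.96 (from standard normal table)

Standard error: SE = σ/√n = 23/√79 = 2.587702

Margin of error: E = z* × SE = 1.96 × 2.587702 = 5.0719

Z-interval: x̄ ± E = 184 ± 5.0719 = (178.9281, 189.0719)

Rounded to 2 decimal places:

(178.93, 189.07)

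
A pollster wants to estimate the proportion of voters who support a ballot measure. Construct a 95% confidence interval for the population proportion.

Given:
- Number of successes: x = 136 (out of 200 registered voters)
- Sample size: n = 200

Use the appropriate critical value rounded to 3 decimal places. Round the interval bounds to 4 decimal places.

Sample proportion: p̂ = 136/200 = 0.6800000

Check conditions for normal approximation:
  np̂ = 136 ≥ 10 ✓
  n(1-p̂) = 64 ≥ 10 ✓

The sample is large enough, so use a z-interval (normal approximation) for the proportion.

For 95% confidence, z* = 1.96 (from standard normal table)

Standard error: SE = √(p̂(1-p̂)/n) = √(0.6800000×0.3200000/200) = 0.032984845

Margin of error: E = z* × SE = 1.96 × 0.032984845 = 0.0646503

Z-interval: p̂ ± E = 0.6800000 ± 0.0646503 = (0.6153497, 0.7446503)

Rounded to 4 decimal places:

(0.6153, 0.7447)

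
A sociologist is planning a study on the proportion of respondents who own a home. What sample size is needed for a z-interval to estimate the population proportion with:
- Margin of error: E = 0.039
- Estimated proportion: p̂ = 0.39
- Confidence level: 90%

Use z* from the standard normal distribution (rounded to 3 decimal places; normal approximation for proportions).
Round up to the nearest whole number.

Using z* for proportion z-interval (normal approximation).

For 90% confidence, z* = 1.645 (from standard normal table)

Sample size formula for proportion z-interval: n = z*²p̂(1-p̂)/E²

n = 1.645² × 0.39 × 0.61 / 0.039²
  = 2.706025 × 0.2379 / 0.001521
  = 423.2501

Round up to the nearest whole number: n = 424

424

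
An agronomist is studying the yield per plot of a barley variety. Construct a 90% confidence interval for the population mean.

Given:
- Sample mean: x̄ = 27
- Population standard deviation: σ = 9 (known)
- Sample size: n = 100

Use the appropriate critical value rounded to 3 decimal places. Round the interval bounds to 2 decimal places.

The population standard deviation σ is known, so use a z-interval (standard normal critical value).

For 90% confidence, z* = 1.645 (from standard normal table)

Standard error: SE = σ/√n = 9/√100 = 0.900000

Margin of error: E = z* × SE = 1.645 × 0.900000 = 1.4805

Z-interval: x̄ ± E = 27 ± 1.4805 = (25.5195, 28.4805)

Rounded to 2 decimal places:

(25.52, 28.48)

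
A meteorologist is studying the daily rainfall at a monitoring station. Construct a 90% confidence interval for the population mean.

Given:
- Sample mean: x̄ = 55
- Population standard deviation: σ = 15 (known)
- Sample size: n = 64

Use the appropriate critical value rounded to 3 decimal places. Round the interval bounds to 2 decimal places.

The population standard deviation σ is known, so use a z-interval (standard normal critical value).

For 90% confidence, z* = 1.645 (from standard normal table)

Standard error: SE = σ/√n = 15/√64 = 1.875000

Margin of error: E = z* × SE = 1.645 × 1.875000 = 3.0844

Z-interval: x̄ ± E = 55 ± 3.0844 = (51.9156, 58.0844)

Rounded to 2 decimal places:

(51.92, 58.08)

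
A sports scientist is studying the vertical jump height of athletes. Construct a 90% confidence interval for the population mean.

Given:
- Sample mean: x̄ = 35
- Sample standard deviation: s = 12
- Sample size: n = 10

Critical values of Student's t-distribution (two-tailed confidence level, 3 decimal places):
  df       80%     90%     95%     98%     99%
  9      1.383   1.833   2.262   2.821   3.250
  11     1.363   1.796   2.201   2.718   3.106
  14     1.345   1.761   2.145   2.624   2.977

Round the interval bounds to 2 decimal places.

The population standard deviation σ is unknown (only the sample standard deviation s is given), so use a t-interval with df = n - 1 = 10 - 1 = 9.

For 90% confidence with df = 9, t* = 1.833 (from t-table)

Standard error: SE = s/√n = 12/√10 = 3.794733

Margin of error: E = t* × SE = 1.833 × 3.794733 = 6.9557

T-interval: x̄ ± E = 35 ± 6.9557 = (28.0443, 41.9557)

Rounded to 2 decimal places:

(28.04, 41.96)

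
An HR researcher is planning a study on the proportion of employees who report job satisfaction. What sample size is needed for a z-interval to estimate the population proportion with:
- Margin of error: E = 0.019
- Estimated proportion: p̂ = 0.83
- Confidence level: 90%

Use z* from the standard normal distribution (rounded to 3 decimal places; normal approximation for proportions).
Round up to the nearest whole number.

Using z* for proportion z-interval (normal approximation).

For 90% confidence, z* = 1.645 (from standard normal table)

Sample size formula for proportion z-interval: n = z*²p̂(1-p̂)/E²

n = 1.645² × 0.83 × 0.17 / 0.019²
  = 2.706025 × 0.1411 / 0.000361
  = 1057.6735

Round up to the nearest whole number: n = 1058

1058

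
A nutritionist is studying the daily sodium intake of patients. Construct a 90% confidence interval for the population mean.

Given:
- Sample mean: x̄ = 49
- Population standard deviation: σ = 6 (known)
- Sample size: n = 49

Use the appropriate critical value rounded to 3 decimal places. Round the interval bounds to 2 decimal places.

The population standard deviation σ is known, so use a z-interval (standard normal critical value).

For 90% confidence, z* = 1.645 (from standard normal table)

Standard error: SE = σ/√n = 6/√49 = 0.857143

Margin of error: E = z* × SE = 1.645 × 0.857143 = 1.4100

Z-interval: x̄ ± E = 49 ± 1.4100 = (47.5900, 50.4100)

Rounded to 2 decimal places:

(47.59, 50.41)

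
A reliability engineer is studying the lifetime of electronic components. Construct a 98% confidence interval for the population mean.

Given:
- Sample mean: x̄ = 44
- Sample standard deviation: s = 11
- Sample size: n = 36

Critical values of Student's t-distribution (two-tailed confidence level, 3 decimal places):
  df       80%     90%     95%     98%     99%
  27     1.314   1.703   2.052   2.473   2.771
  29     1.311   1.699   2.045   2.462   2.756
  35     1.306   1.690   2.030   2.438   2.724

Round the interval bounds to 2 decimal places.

The population standard deviation σ is unknown (only the sample standard deviation s is given), so use a t-interval with df = n - 1 = 36 - 1 = 35.

For 98% confidence with df = 35, t* = 2.438 (from t-table)

Standard error: SE = s/√n = 11/√36 = 1.833333

Margin of error: E = t* × SE = 2.438 × 1.833333 = 4.4697

T-interval: x̄ ± E = 44 ± 4.4697 = (39.5303, 48.4697)

Rounded to 2 decimal places:

(39.53, 48.47)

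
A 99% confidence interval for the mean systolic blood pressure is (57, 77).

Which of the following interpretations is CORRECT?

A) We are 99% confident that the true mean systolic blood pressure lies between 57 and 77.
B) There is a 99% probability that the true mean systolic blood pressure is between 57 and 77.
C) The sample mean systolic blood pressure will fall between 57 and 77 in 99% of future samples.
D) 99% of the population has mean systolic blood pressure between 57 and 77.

A confidence interval represents our confidence in the procedure, not a probability statement about the parameter.

Key concept: If we repeated this sampling process many times and computed a 99% CI each time, about 99% of those intervals would contain the true population parameter.

For this specific interval (57, 77):
- Midpoint (point estimate): 67
- Margin of error: 10

The correct interpretation is the one stating confidence that the true parameter lies in the interval — option A.

A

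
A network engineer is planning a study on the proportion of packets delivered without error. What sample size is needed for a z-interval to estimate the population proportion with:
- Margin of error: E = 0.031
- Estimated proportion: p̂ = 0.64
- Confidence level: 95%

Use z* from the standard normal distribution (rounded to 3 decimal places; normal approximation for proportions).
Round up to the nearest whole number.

Using z* for proportion z-interval (normal approximation).

For 95% confidence, z* = 1.96 (from standard normal table)

Sample size formula for proportion z-interval: n = z*²p̂(1-p̂)/E²

n = 1.96² × 0.64 × 0.36 / 0.031²
  = 3.8416 × 0.2304 / 0.000961
  = 921.0246

Round up to the nearest whole number: n = 922

922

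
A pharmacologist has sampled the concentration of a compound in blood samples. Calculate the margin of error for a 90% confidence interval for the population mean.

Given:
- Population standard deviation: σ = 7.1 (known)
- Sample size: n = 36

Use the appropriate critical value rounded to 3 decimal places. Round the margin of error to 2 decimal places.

The population standard deviation σ is known, so use the z-interval margin of error formula.

For 90% confidence, z* = 1.645 (from standard normal table)

Margin of error formula for z-interval: E = z* × σ/√n

E = 1.645 × 7.1/√36
  = 1.645 × 1.183333
  = 1.9466

Rounded to 2 decimal places:

1.95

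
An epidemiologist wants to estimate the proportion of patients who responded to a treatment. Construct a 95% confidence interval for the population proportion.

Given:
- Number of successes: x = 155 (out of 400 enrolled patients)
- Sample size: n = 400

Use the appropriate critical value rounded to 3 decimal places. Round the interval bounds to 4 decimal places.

Sample proportion: p̂ = 155/400 = 0.387500

Check conditions for normal approximation:
  np̂ = 155 ≥ 10 ✓
  n(1-p̂) = 245 ≥ 10 ✓

The sample is large enough, so use a z-interval (normal approximation) for the proportion.

For 95% confidence, z* = 1.96 (from standard normal table)

Standard error: SE = √(p̂(1-p̂)/n) = √(0.387500×0.612500/400) = 0.02435897

Margin of error: E = z* × SE = 1.96 × 0.02435897 = 0.047744

Z-interval: p̂ ± E = 0.387500 ± 0.047744 = (0.339756, 0.435244)

Rounded to 4 decimal places:

(0.3398, 0.4352)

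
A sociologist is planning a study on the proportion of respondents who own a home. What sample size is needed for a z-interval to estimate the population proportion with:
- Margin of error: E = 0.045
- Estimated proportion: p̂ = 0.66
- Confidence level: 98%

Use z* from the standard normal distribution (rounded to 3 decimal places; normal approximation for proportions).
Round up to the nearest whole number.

Using z* for proportion z-interval (normal approximation).

For 98% confidence, z* = 2.326 (from standard normal table)

Sample size formula for proportion z-interval: n = z*²p̂(1-p̂)/E²

n = 2.326² × 0.66 × 0.34 / 0.045²
  = 5.410276 × 0.2244 / 0.002025
  = 599.5387

Round up to the nearest whole number: n = 600

600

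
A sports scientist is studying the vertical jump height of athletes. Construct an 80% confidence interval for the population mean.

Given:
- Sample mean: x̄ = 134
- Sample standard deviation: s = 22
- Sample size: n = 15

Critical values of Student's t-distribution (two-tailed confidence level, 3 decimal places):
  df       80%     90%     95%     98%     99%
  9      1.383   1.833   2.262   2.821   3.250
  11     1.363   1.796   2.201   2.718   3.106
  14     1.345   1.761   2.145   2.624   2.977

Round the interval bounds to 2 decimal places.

The population standard deviation σ is unknown (only the sample standard deviation s is given), so use a t-interval with df = n - 1 = 15 - 1 = 14.

For 80% confidence with df = 14, t* = 1.345 (from t-table)

Standard error: SE = s/√n = 22/√15 = 5.680376

Margin of error: E = t* × SE = 1.345 × 5.680376 = 7.6401

T-interval: x̄ ± E = 134 ± 7.6401 = (126.3599, 141.6401)

Rounded to 2 decimal places:

(126.36, 141.64)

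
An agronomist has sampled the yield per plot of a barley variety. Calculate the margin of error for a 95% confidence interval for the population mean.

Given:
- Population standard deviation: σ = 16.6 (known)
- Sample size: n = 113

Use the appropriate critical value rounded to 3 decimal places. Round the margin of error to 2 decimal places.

The population standard deviation σ is known, so use the z-interval margin of error formula.

For 95% confidence, z* = 1.96 (from standard normal table)

Margin of error formula for z-interval: E = z* × σ/√n

E = 1.96 × 16.6/√113
  = 1.96 × 1.561597
  = 3.0607

Rounded to 2 decimal places:

3.06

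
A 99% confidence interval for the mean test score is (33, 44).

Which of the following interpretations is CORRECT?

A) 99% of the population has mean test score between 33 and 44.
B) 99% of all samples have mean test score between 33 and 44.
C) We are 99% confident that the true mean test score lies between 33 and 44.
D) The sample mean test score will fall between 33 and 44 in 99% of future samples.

A confidence interval represents our confidence in the procedure, not a probability statement about the parameter.

Key concept: If we repeated this sampling process many times and computed a 99% CI each time, about 99% of those intervals would contain the true population parameter.

For this specific interval (33, 44):
- Midpoint (point estimate): 38.5
- Margin of error: 5.5

The correct interpretation is the one stating confidence that the true parameter lies in the interval — option C.

C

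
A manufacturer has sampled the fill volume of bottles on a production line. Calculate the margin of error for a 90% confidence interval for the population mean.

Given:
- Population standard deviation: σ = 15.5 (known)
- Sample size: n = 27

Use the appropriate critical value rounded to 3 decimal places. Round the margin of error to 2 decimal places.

The population standard deviation σ is known, so use the z-interval margin of error formula.

For 90% confidence, z* = 1.645 (from standard normal table)

Margin of error formula for z-interval: E = z* × σ/√n

E = 1.645 × 15.5/√27
  = 1.645 × 2.982976
  = 4.9070

Rounded to 2 decimal places:

4.91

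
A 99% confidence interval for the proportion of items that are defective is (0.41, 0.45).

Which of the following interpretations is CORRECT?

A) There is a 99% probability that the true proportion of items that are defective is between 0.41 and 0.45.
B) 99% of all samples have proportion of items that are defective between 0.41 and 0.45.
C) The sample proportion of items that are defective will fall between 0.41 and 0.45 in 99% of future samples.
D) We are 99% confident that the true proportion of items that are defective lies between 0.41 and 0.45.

A confidence interval represents our confidence in the procedure, not a probability statement about the parameter.

Key concept: If we repeated this sampling process many times and computed a 99% CI each time, about 99% of those intervals would contain the true population parameter.

For this specific interval (0.41, 0.45):
- Midpoint (point estimate): 0.43
- Margin of error: 0.02

The correct interpretation is the one stating confidence that the true parameter lies in the interval — option D.

D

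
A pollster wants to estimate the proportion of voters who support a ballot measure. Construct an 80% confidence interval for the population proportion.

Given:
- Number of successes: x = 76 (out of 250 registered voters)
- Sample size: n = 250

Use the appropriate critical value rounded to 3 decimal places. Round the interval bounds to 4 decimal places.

Sample proportion: p̂ = 76/250 = 0.304000

Check conditions for normal approximation:
  np̂ = 76 ≥ 10 ✓
  n(1-p̂) = 174 ≥ 10 ✓

The sample is large enough, so use a z-interval (normal approximation) for the proportion.

For 80% confidence, z* = 1.282 (from standard normal table)

Standard error: SE = √(p̂(1-p̂)/n) = √(0.304000×0.696000/250) = 0.02909185

Margin of error: E = z* × SE = 1.282 × 0.02909185 = 0.037296

Z-interval: p̂ ± E = 0.304000 ± 0.037296 = (0.266704, 0.341296)

Rounded to 4 decimal places:

(0.2667, 0.3413)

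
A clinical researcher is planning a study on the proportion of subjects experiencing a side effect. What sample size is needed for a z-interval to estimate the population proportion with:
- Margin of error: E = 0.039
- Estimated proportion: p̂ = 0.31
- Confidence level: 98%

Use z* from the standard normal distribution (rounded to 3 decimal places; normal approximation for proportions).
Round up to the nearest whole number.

Using z* for proportion z-interval (normal approximation).

For 98% confidence, z* = 2.326 (from standard normal table)

Sample size formula for proportion z-interval: n = z*²p̂(1-p̂)/E²

n = 2.326² × 0.31 × 0.69 / 0.039²
  = 5.410276 × 0.2139 / 0.001521
  = 760.8534

Round up to the nearest whole number: n = 761

761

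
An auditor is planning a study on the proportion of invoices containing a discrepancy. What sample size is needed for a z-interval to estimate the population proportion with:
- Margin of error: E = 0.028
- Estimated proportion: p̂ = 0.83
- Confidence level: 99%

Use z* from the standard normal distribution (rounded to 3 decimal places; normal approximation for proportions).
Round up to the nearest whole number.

Using z* for proportion z-interval (normal approximation).

For 99% confidence, z* = 2.576 (from standard normal table)

Sample size formula for proportion z-interval: n = z*²p̂(1-p̂)/E²

n = 2.576² × 0.83 × 0.17 / 0.028²
  = 6.635776 × 0.1411 / 0.000784
  = 1194.2704

Round up to the nearest whole number: n = 1195

1195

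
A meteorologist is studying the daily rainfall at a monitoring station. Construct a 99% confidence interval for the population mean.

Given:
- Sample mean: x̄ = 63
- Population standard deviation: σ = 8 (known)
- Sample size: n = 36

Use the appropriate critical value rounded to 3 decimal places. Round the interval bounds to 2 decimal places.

The population standard deviation σ is known, so use a z-interval (standard normal critical value).

For 99% confidence, z* = 2.576 (from standard normal table)

Standard error: SE = σ/√n = 8/√36 = 1.333333

Margin of error: E = z* × SE = 2.576 × 1.333333 = 3.4347

Z-interval: x̄ ± E = 63 ± 3.4347 = (59.5653, 66.4347)

Rounded to 2 decimal places:

(59.57, 66.43)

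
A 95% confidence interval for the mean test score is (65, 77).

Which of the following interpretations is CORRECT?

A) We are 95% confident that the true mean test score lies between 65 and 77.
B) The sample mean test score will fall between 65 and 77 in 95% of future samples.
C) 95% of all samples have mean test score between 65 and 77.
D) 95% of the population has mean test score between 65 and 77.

A confidence interval represents our confidence in the procedure, not a probability statement about the parameter.

Key concept: If we repeated this sampling process many times and computed a 95% CI each time, about 95% of those intervals would contain the true population parameter.

For this specific interval (65, 77):
- Midpoint (point estimate): 71
- Margin of error: 6

The correct interpretation is the one stating confidence that the true parameter lies in the interval — option A.

A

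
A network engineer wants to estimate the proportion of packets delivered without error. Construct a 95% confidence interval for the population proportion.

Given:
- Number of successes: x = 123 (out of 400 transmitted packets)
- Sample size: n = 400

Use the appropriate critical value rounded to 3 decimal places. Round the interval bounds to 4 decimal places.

Sample proportion: p̂ = 123/400 = 0.307500

Check conditions for normal approximation:
  np̂ = 123 ≥ 10 ✓
  n(1-p̂) = 277 ≥ 10 ✓

The sample is large enough, so use a z-interval (normal approximation) for the proportion.

For 95% confidence, z* = 1.96 (from standard normal table)

Standard error: SE = √(p̂(1-p̂)/n) = √(0.307500×0.692500/400) = 0.02307291

Margin of error: E = z* × SE = 1.96 × 0.02307291 = 0.045223

Z-interval: p̂ ± E = 0.307500 ± 0.045223 = (0.262277, 0.352723)

Rounded to 4 decimal places:

(0.2623, 0.3527)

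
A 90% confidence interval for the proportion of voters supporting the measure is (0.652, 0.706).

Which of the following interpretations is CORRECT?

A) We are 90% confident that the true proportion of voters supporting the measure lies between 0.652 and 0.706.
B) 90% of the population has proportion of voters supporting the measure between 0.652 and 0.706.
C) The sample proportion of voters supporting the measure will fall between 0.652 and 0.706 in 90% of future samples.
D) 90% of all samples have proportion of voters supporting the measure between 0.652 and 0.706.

A confidence interval represents our confidence in the procedure, not a probability statement about the parameter.

Key concept: If we repeated this sampling process many times and computed a 90% CI each time, about 90% of those intervals would contain the true population parameter.

For this specific interval (0.652, 0.706):
- Midpoint (point estimate): 0.679
- Margin of error: 0.027

The correct interpretation is the one stating confidence that the true parameter lies in the interval — option A.

A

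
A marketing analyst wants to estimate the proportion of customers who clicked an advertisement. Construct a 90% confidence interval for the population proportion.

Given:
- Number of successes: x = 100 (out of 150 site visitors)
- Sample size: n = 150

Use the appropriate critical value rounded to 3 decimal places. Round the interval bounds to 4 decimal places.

Sample proportion: p̂ = 100/150 = 0.666667

Check conditions for normal approximation:
  np̂ = 100 ≥ 10 ✓
  n(1-p̂) = 50 ≥ 10 ✓

The sample is large enough, so use a z-interval (normal approximation) for the proportion.

For 90% confidence, z* = 1.645 (from standard normal table)

Standard error: SE = √(p̂(1-p̂)/n) = √(0.666667×0.333333/150) = 0.03849002

Margin of error: E = z* × SE = 1.645 × 0.03849002 = 0.063316

Z-interval: p̂ ± E = 0.666667 ± 0.063316 = (0.603351, 0.729983)

Rounded to 4 decimal places:

(0.6034, 0.7300)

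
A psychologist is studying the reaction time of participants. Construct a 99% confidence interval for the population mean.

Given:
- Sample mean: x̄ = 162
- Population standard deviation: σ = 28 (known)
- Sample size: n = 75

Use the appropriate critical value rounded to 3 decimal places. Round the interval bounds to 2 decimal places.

The population standard deviation σ is known, so use a z-interval (standard normal critical value).

For 99% confidence, z* = 2.576 (from standard normal table)

Standard error: SE = σ/√n = 28/√75 = 3.233162

Margin of error: E = z* × SE = 2.576 × 3.233162 = 8.3286

Z-interval: x̄ ± E = 162 ± 8.3286 = (153.6714, 170.3286)

Rounded to 2 decimal places:

(153.67, 170.33)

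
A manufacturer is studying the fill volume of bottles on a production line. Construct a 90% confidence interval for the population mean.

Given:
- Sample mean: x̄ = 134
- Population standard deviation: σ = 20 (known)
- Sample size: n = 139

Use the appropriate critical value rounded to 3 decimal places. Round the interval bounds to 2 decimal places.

The population standard deviation σ is known, so use a z-interval (standard normal critical value).

For 90% confidence, z* = 1.645 (from standard normal table)

Standard error: SE = σ/√n = 20/√139 = 1.696378

Margin of error: E = z* × SE = 1.645 × 1.696378 = 2.7905

Z-interval: x̄ ± E = 134 ± 2.7905 = (131.2095, 136.7905)

Rounded to 2 decimal places:

(131.21, 136.79)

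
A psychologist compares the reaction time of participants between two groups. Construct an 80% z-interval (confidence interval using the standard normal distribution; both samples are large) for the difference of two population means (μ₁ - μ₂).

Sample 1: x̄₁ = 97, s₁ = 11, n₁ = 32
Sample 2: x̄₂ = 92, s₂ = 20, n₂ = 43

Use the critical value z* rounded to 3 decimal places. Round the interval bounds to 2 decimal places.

Both samples are large (n₁ = 32 ≥ 30, n₂ = 43 ≥ 30), so a z-interval for the difference of means applies.

Point estimate: x̄₁ - x̄₂ = 97 - 92 = 5

Standard error: SE = √(s₁²/n₁ + s₂²/n₂)
= √(11²/32 + 20²/43)
= √(3.781250 + 9.302326)
= 3.617123

For 80% confidence, z* = 1.282 (from standard normal table)
Margin of error: E = z* × SE = 1.282 × 3.617123 = 4.6372

Z-interval: (x̄₁ - x̄₂) ± E = 5 ± 4.6372 = (0.3628, 9.6372)

Rounded to 2 decimal places:

(0.36, 9.64)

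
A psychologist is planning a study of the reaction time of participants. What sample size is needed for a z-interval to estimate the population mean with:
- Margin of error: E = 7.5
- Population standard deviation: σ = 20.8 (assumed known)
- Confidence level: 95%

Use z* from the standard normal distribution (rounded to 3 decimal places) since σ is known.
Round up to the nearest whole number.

Using z* since population σ is known (z-interval formula).

For 95% confidence, z* = 1.96 (from standard normal table)

Sample size formula for z-interval: n = (z*σ/E)²

n = (1.96 × 20.8 / 7.5)²
  = (5.435733)²
  = 29.5472

Round up to the nearest whole number: n = 30

30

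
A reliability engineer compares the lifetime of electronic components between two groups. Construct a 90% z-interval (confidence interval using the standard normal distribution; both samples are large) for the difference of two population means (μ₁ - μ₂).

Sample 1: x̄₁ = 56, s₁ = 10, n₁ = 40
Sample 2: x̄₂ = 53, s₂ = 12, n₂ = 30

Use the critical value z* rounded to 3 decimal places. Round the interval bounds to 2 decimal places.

Both samples are large (n₁ = 40 ≥ 30, n₂ = 30 ≥ 30), so a z-interval for the difference of means applies.

Point estimate: x̄₁ - x̄₂ = 56 - 53 = 3

Standard error: SE = √(s₁²/n₁ + s₂²/n₂)
= √(10²/40 + 12²/30)
= √(2.500000 + 4.800000)
= 2.701851

For 90% confidence, z* = 1.645 (from standard normal table)
Margin of error: E = z* × SE = 1.645 × 2.701851 = 4.4445

Z-interval: (x̄₁ - x̄₂) ± E = 3 ± 4.4445 = (-1.4445, 7.4445)

Rounded to 2 decimal places:

(-1.44, 7.44)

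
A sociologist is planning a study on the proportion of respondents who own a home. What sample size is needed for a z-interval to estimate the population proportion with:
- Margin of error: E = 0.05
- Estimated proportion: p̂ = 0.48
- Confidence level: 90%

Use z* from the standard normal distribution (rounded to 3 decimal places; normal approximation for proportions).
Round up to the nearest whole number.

Using z* for proportion z-interval (normal approximation).

For 90% confidence, z* = 1.645 (from standard normal table)

Sample size formula for proportion z-interval: n = z*²p̂(1-p̂)/E²

n = 1.645² × 0.48 × 0.52 / 0.05²
  = 2.706025 × 0.2496 / 0.0025
  = 270.1695

Round up to the nearest whole number: n = 271

271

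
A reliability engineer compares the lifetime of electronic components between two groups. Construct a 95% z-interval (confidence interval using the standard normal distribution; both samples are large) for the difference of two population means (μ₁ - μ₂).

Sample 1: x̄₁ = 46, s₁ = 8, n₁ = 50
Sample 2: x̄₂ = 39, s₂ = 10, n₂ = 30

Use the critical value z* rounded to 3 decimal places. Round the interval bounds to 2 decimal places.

Both samples are large (n₁ = 50 ≥ 30, n₂ = 30 ≥ 30), so a z-interval for the difference of means applies.

Point estimate: x̄₁ - x̄₂ = 46 - 39 = 7

Standard error: SE = √(s₁²/n₁ + s₂²/n₂)
= √(8²/50 + 10²/30)
= √(1.280000 + 3.333333)
= 2.147867

For 95% confidence, z* = 1.96 (from standard normal table)
Margin of error: E = z* × SE = 1.96 × 2.147867 = 4.2098

Z-interval: (x̄₁ - x̄₂) ± E = 7 ± 4.2098 = (2.7902, 11.2098)

Rounded to 2 decimal places:

(2.79, 11.21)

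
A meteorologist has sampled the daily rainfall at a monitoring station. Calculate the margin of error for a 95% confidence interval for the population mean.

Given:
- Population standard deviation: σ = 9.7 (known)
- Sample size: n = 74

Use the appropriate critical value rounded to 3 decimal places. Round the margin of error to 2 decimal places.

The population standard deviation σ is known, so use the z-interval margin of error formula.

For 95% confidence, z* = 1.96 (from standard normal table)

Margin of error formula for z-interval: E = z* × σ/√n

E = 1.96 × 9.7/√74
  = 1.96 × 1.127602
  = 2.2101

Rounded to 2 decimal places:

2.21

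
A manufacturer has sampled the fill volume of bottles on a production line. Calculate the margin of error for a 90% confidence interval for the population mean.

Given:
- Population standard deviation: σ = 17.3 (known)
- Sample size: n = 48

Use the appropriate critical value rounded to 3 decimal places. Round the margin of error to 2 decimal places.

The population standard deviation σ is known, so use the z-interval margin of error formula.

For 90% confidence, z* = 1.645 (from standard normal table)

Margin of error formula for z-interval: E = z* × σ/√n

E = 1.645 × 17.3/√48
  = 1.645 × 2.497040
  = 4.1076

Rounded to 2 decimal places:

4.11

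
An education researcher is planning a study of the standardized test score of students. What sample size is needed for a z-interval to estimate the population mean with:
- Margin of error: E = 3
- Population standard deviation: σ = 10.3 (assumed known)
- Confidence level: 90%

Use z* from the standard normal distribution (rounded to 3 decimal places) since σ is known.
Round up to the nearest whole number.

Using z* since population σ is known (z-interval formula).

For 90% confidence, z* = 1.645 (from standard normal table)

Sample size formula for z-interval: n = (z*σ/E)²

n = (1.645 × 10.3 / 3)²
  = (5.647833)²
  = 31.8980

Round up to the nearest whole number: n = 32

32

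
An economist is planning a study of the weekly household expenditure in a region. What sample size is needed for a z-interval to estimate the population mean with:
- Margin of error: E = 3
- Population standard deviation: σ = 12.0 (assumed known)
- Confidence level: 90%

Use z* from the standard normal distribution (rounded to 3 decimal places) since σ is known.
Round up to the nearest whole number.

Using z* since population σ is known (z-interval formula).

For 90% confidence, z* = 1.645 (from standard normal table)

Sample size formula for z-interval: n = (z*σ/E)²

n = (1.645 × 12.0 / 3)²
  = (6.580000)²
  = 43.2964

Round up to the nearest whole number: n = 44

44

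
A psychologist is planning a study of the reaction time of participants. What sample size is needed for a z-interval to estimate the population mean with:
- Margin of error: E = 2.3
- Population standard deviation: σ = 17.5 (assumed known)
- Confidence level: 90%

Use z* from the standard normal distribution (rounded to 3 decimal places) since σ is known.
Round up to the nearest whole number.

Using z* since population σ is known (z-interval formula).

For 90% confidence, z* = 1.645 (from standard normal table)

Sample size formula for z-interval: n = (z*σ/E)²

n = (1.645 × 17.5 / 2.3)²
  = (12.516304)²
  = 156.6579

Round up to the nearest whole number: n = 157

157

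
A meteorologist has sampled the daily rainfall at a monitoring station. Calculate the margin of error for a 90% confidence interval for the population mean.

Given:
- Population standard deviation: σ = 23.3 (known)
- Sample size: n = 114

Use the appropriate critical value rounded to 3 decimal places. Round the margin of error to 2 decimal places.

The population standard deviation σ is known, so use the z-interval margin of error formula.

For 90% confidence, z* = 1.645 (from standard normal table)

Margin of error formula for z-interval: E = z* × σ/√n

E = 1.645 × 23.3/√114
  = 1.645 × 2.182245
  = 3.5898

Rounded to 2 decimal places:

3.59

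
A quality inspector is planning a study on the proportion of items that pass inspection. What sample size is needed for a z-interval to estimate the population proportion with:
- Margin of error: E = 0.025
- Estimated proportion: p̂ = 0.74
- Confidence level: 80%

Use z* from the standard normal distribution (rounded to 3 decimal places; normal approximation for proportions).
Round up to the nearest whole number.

Using z* for proportion z-interval (normal approximation).

For 80% confidence, z* = 1.282 (from standard normal table)

Sample size formula for proportion z-interval: n = z*²p̂(1-p̂)/E²

n = 1.282² × 0.74 × 0.26 / 0.025²
  = 1.643524 × 0.1924 / 0.000625
  = 505.9424

Round up to the nearest whole number: n = 506

506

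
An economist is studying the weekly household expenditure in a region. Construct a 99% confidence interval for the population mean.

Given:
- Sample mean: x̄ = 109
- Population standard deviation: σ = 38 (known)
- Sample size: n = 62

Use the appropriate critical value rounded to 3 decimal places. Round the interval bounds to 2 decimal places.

The population standard deviation σ is known, so use a z-interval (standard normal critical value).

For 99% confidence, z* = 2.576 (from standard normal table)

Standard error: SE = σ/√n = 38/√62 = 4.826005

Margin of error: E = z* × SE = 2.576 × 4.826005 = 12.4318

Z-interval: x̄ ± E = 109 ± 12.4318 = (96.5682, 121.4318)

Rounded to 2 decimal places:

(96.57, 121.43)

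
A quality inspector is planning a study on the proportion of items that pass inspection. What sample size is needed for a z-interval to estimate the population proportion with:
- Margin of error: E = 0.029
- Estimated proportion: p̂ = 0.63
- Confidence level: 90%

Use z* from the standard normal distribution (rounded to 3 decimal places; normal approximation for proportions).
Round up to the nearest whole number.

Using z* for proportion z-interval (normal approximation).

For 90% confidence, z* = 1.645 (from standard normal table)

Sample size formula for proportion z-interval: n = z*²p̂(1-p̂)/E²

n = 1.645² × 0.63 × 0.37 / 0.029²
  = 2.706025 × 0.2331 / 0.000841
  = 750.0290

Round up to the nearest whole number: n = 751

751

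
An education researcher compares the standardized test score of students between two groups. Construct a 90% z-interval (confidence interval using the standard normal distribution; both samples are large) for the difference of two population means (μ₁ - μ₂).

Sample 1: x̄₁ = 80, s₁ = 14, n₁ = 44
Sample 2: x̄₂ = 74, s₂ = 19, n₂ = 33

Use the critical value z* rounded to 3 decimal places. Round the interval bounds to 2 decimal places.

Both samples are large (n₁ = 44 ≥ 30, n₂ = 33 ≥ 30), so a z-interval for the difference of means applies.

Point estimate: x̄₁ - x̄₂ = 80 - 74 = 6

Standard error: SE = √(s₁²/n₁ + s₂²/n₂)
= √(14²/44 + 19²/33)
= √(4.454545 + 10.939394)
= 3.923511

For 90% confidence, z* = 1.645 (from standard normal table)
Margin of error: E = z* × SE = 1.645 × 3.923511 = 6.4542

Z-interval: (x̄₁ - x̄₂) ± E = 6 ± 6.4542 = (-0.4542, 12.4542)

Rounded to 2 decimal places:

(-0.45, 12.45)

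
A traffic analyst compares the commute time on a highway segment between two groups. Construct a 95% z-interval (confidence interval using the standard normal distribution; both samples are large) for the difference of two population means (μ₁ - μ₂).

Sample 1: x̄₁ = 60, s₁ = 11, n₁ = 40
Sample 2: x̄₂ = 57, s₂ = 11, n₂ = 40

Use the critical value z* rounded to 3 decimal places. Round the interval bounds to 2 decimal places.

Both samples are large (n₁ = 40 ≥ 30, n₂ = 40 ≥ 30), so a z-interval for the difference of means applies.

Point estimate: x̄₁ - x̄₂ = 60 - 57 = 3

Standard error: SE = √(s₁²/n₁ + s₂²/n₂)
= √(11²/40 + 11²/40)
= √(3.025000 + 3.025000)
= 2.459675

For 95% confidence, z* = 1.96 (from standard normal table)
Margin of error: E = z* × SE = 1.96 × 2.459675 = 4.8210

Z-interval: (x̄₁ - x̄₂) ± E = 3 ± 4.8210 = (-1.8210, 7.8210)

Rounded to 2 decimal places:

(-1.82, 7.82)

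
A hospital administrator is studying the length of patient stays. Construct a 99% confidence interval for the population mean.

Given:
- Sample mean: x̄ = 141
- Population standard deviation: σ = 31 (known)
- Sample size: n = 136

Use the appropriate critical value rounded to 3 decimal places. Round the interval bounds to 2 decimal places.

The population standard deviation σ is known, so use a z-interval (standard normal critical value).

For 99% confidence, z* = 2.576 (from standard normal table)

Standard error: SE = σ/√n = 31/√136 = 2.658228

Margin of error: E = z* × SE = 2.576 × 2.658228 = 6.8476

Z-interval: x̄ ± E = 141 ± 6.8476 = (134.1524, 147.8476)

Rounded to 2 decimal places:

(134.15, 147.85)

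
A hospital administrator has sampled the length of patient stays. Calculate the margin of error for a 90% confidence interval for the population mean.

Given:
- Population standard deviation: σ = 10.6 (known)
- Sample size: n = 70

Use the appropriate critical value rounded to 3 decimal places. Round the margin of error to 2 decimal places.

The population standard deviation σ is known, so use the z-interval margin of error formula.

For 90% confidence, z* = 1.645 (from standard normal table)

Margin of error formula for z-interval: E = z* × σ/√n

E = 1.645 × 10.6/√70
  = 1.645 × 1.266942
  = 2.0841

Rounded to 2 decimal places:

2.08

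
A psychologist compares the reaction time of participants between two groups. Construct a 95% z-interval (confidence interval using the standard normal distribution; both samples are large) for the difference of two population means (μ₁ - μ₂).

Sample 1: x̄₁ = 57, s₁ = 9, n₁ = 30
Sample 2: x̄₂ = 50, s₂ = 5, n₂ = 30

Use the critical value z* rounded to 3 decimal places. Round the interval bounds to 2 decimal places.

Both samples are large (n₁ = 30 ≥ 30, n₂ = 30 ≥ 30), so a z-interval for the difference of means applies.

Point estimate: x̄₁ - x̄₂ = 57 - 50 = 7

Standard error: SE = √(s₁²/n₁ + s₂²/n₂)
= √(9²/30 + 5²/30)
= √(2.700000 + 0.833333)
= 1.879716

For 95% confidence, z* = 1.96 (from standard normal table)
Margin of error: E = z* × SE = 1.96 × 1.879716 = 3.6842

Z-interval: (x̄₁ - x̄₂) ± E = 7 ± 3.6842 = (3.3158, 10.6842)

Rounded to 2 decimal places:

(3.32, 10.68)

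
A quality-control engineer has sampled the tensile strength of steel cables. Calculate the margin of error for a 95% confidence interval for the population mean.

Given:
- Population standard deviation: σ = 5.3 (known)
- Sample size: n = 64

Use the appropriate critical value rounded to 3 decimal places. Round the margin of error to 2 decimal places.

The population standard deviation σ is known, so use the z-interval margin of error formula.

For 95% confidence, z* = 1.96 (from standard normal table)

Margin of error formula for z-interval: E = z* × σ/√n

E = 1.96 × 5.3/√64
  = 1.96 × 0.662500
  = 1.2985

Rounded to 2 decimal places:

1.30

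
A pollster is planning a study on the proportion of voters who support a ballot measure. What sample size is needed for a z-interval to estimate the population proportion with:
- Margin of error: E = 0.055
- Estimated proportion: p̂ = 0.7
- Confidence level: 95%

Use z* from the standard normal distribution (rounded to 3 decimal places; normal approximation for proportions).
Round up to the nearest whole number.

Using z* for proportion z-interval (normal approximation).

For 95% confidence, z* = 1.96 (from standard normal table)

Sample size formula for proportion z-interval: n = z*²p̂(1-p̂)/E²

n = 1.96² × 0.7 × 0.3 / 0.055²
  = 3.8416 × 0.21 / 0.003025
  = 266.6896

Round up to the nearest whole number: n = 267

267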